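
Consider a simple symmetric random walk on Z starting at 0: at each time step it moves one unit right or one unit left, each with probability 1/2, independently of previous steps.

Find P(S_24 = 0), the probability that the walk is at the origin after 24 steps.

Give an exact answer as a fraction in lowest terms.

Answer: 676039/4194304

Derivation:
To return to 0 after 24 steps: need exactly 12 steps of +1 and 12 of -1.
Favorable paths: C(24,12) = 2704156
Total paths: 2^24 = 16777216
P = 2704156/16777216 = 676039/4194304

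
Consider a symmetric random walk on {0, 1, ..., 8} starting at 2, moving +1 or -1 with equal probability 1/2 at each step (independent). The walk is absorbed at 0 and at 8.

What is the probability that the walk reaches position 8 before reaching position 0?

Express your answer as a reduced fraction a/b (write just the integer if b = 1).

Symmetric walk (p = 1/2): the harmonic-function argument gives P(hit 8 before 0 | start at 2) = a/N.
P = 2/8 = 1/4

Answer: 1/4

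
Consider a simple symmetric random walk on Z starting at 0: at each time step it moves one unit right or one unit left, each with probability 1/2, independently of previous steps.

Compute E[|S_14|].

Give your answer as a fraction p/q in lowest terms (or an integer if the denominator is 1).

Answer: 3003/1024

Derivation:
S_14 takes values m ≡ 0 (mod 2) with |m| ≤ 14; P(S_14=m) = C(14,(14+m)/2)/2^14.
Total paths: 2^14 = 16384
Distribution: P(S=-14)=1/16384, P(S=-12)=14/16384, P(S=-10)=91/16384, P(S=-8)=364/16384, P(S=-6)=1001/16384, P(S=-4)=2002/16384, P(S=-2)=3003/16384, P(S=0)=3432/16384, P(S=2)=3003/16384, P(S=4)=2002/16384, P(S=6)=1001/16384, P(S=8)=364/16384, P(S=10)=91/16384, P(S=12)=14/16384, P(S=14)=1/16384
E[|S_14|] = Σ_m |m|·P(S_14=m) = 48048/16384 = 3003/1024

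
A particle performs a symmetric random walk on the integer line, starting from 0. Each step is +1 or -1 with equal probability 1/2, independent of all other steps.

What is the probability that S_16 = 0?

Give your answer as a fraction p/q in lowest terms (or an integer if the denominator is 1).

To return to 0 after 16 steps: need exactly 8 steps of +1 and 8 of -1.
Favorable paths: C(16,8) = 12870
Total paths: 2^16 = 65536
P = 12870/65536 = 6435/32768

Answer: 6435/32768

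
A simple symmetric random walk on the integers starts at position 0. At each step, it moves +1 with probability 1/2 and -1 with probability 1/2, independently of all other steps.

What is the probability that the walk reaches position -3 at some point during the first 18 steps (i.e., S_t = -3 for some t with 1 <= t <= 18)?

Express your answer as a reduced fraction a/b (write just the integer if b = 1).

Count via complement. Let g(t,s) = #length-t paths at position s with S_1..S_t all ≠ -3.
g(t,s) = g(t-1,s-1) + g(t-1,s+1) for s ≠ -3; g(t,-3) = 0.
t=0: g(0,0)=1
t=1: g(1,-1)=1 g(1,1)=1
t=2: g(2,-2)=1 g(2,0)=2 g(2,2)=1
t=3: g(3,-1)=3 g(3,1)=3 g(3,3)=1
t=4: g(4,-2)=3 g(4,0)=6 g(4,2)=4 g(4,4)=1
t=5: g(5,-1)=9 g(5,1)=10 g(5,3)=5 g(5,5)=1
t=6: g(6,-2)=9 g(6,0)=19 g(6,2)=15 g(6,4)=6 g(6,6)=1
t=7: g(7,-1)=28 g(7,1)=34 g(7,3)=21 g(7,5)=7 g(7,7)=1
t=8: g(8,-2)=28 g(8,0)=62 g(8,2)=55 g(8,4)=28 g(8,6)=8 g(8,8)=1
t=9: g(9,-1)=90 g(9,1)=117 g(9,3)=83 g(9,5)=36 g(9,7)=9 g(9,9)=1
t=10: g(10,-2)=90 g(10,0)=207 g(10,2)=200 g(10,4)=119 g(10,6)=45 g(10,8)=10 g(10,10)=1
t=11: g(11,-1)=297 g(11,1)=407 g(11,3)=319 g(11,5)=164 g(11,7)=55 g(11,9)=11 g(11,11)=1
t=12: g(12,-2)=297 g(12,0)=704 g(12,2)=726 g(12,4)=483 g(12,6)=219 g(12,8)=66 g(12,10)=12 g(12,12)=1
t=13: g(13,-1)=1001 g(13,1)=1430 g(13,3)=1209 g(13,5)=702 g(13,7)=285 g(13,9)=78 g(13,11)=13 g(13,13)=1
t=14: g(14,-2)=1001 g(14,0)=2431 g(14,2)=2639 g(14,4)=1911 g(14,6)=987 g(14,8)=363 g(14,10)=91 g(14,12)=14 g(14,14)=1
t=15: g(15,-1)=3432 g(15,1)=5070 g(15,3)=4550 g(15,5)=2898 g(15,7)=1350 g(15,9)=454 g(15,11)=105 g(15,13)=15 g(15,15)=1
t=16: g(16,-2)=3432 g(16,0)=8502 g(16,2)=9620 g(16,4)=7448 g(16,6)=4248 g(16,8)=1804 g(16,10)=559 g(16,12)=120 g(16,14)=16 g(16,16)=1
t=17: g(17,-1)=11934 g(17,1)=18122 g(17,3)=17068 g(17,5)=11696 g(17,7)=6052 g(17,9)=2363 g(17,11)=679 g(17,13)=136 g(17,15)=17 g(17,17)=1
t=18: g(18,-2)=11934 g(18,0)=30056 g(18,2)=35190 g(18,4)=28764 g(18,6)=17748 g(18,8)=8415 g(18,10)=3042 g(18,12)=815 g(18,14)=153 g(18,16)=18 g(18,18)=1
Paths never hitting -3: Σ_s g(18,s) = 136136
Paths hitting -3: 2^18 - 136136 = 126008
P = 126008/262144 = 15751/32768

Answer: 15751/32768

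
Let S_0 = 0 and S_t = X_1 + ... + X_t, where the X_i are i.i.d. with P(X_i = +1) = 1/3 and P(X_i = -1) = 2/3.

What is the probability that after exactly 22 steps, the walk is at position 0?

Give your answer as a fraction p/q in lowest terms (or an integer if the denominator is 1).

To be at 0 after 22 steps: need exactly 11 steps of +1 and 11 of -1.
Number of such sequences: C(22,11) = 705432
Each has probability (1/3)^11 · (2/3)^11 = 2048/31381059609
P = 705432 · 2048/31381059609 = 481574912/10460353203

Answer: 481574912/10460353203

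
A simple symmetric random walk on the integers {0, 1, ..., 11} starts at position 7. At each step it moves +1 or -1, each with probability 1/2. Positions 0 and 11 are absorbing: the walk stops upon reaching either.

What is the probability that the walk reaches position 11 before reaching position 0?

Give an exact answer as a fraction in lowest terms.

Answer: 7/11

Derivation:
Symmetric walk (p = 1/2): the harmonic-function argument gives P(hit 11 before 0 | start at 7) = a/N.
P = 7/11 = 7/11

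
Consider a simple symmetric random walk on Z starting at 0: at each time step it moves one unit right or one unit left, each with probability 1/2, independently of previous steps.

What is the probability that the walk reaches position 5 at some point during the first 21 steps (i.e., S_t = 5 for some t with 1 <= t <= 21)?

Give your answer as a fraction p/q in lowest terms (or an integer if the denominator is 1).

Answer: 300185/1048576

Derivation:
Count via complement. Let g(t,s) = #length-t paths at position s with S_1..S_t all ≠ 5.
g(t,s) = g(t-1,s-1) + g(t-1,s+1) for s ≠ 5; g(t,5) = 0.
t=0: g(0,0)=1
t=1: g(1,-1)=1 g(1,1)=1
t=2: g(2,-2)=1 g(2,0)=2 g(2,2)=1
t=3: g(3,-3)=1 g(3,-1)=3 g(3,1)=3 g(3,3)=1
t=4: g(4,-4)=1 g(4,-2)=4 g(4,0)=6 g(4,2)=4 g(4,4)=1
t=5: g(5,-5)=1 g(5,-3)=5 g(5,-1)=10 g(5,1)=10 g(5,3)=5
t=6: g(6,-6)=1 g(6,-4)=6 g(6,-2)=15 g(6,0)=20 g(6,2)=15 g(6,4)=5
t=7: g(7,-7)=1 g(7,-5)=7 g(7,-3)=21 g(7,-1)=35 g(7,1)=35 g(7,3)=20
t=8: g(8,-8)=1 g(8,-6)=8 g(8,-4)=28 g(8,-2)=56 g(8,0)=70 g(8,2)=55 g(8,4)=20
t=9: g(9,-9)=1 g(9,-7)=9 g(9,-5)=36 g(9,-3)=84 g(9,-1)=126 g(9,1)=125 g(9,3)=75
t=10: g(10,-10)=1 g(10,-8)=10 g(10,-6)=45 g(10,-4)=120 g(10,-2)=210 g(10,0)=251 g(10,2)=200 g(10,4)=75
t=11: g(11,-11)=1 g(11,-9)=11 g(11,-7)=55 g(11,-5)=165 g(11,-3)=330 g(11,-1)=461 g(11,1)=451 g(11,3)=275
t=12: g(12,-12)=1 g(12,-10)=12 g(12,-8)=66 g(12,-6)=220 g(12,-4)=495 g(12,-2)=791 g(12,0)=912 g(12,2)=726 g(12,4)=275
t=13: g(13,-13)=1 g(13,-11)=13 g(13,-9)=78 g(13,-7)=286 g(13,-5)=715 g(13,-3)=1286 g(13,-1)=1703 g(13,1)=1638 g(13,3)=1001
t=14: g(14,-14)=1 g(14,-12)=14 g(14,-10)=91 g(14,-8)=364 g(14,-6)=1001 g(14,-4)=2001 g(14,-2)=2989 g(14,0)=3341 g(14,2)=2639 g(14,4)=1001
t=15: g(15,-15)=1 g(15,-13)=15 g(15,-11)=105 g(15,-9)=455 g(15,-7)=1365 g(15,-5)=3002 g(15,-3)=4990 g(15,-1)=6330 g(15,1)=5980 g(15,3)=3640
t=16: g(16,-16)=1 g(16,-14)=16 g(16,-12)=120 g(16,-10)=560 g(16,-8)=1820 g(16,-6)=4367 g(16,-4)=7992 g(16,-2)=11320 g(16,0)=12310 g(16,2)=9620 g(16,4)=3640
t=17: g(17,-17)=1 g(17,-15)=17 g(17,-13)=136 g(17,-11)=680 g(17,-9)=2380 g(17,-7)=6187 g(17,-5)=12359 g(17,-3)=19312 g(17,-1)=23630 g(17,1)=21930 g(17,3)=13260
t=18: g(18,-18)=1 g(18,-16)=18 g(18,-14)=153 g(18,-12)=816 g(18,-10)=3060 g(18,-8)=8567 g(18,-6)=18546 g(18,-4)=31671 g(18,-2)=42942 g(18,0)=45560 g(18,2)=35190 g(18,4)=13260
t=19: g(19,-19)=1 g(19,-17)=19 g(19,-15)=171 g(19,-13)=969 g(19,-11)=3876 g(19,-9)=11627 g(19,-7)=27113 g(19,-5)=50217 g(19,-3)=74613 g(19,-1)=88502 g(19,1)=80750 g(19,3)=48450
t=20: g(20,-20)=1 g(20,-18)=20 g(20,-16)=190 g(20,-14)=1140 g(20,-12)=4845 g(20,-10)=15503 g(20,-8)=38740 g(20,-6)=77330 g(20,-4)=124830 g(20,-2)=163115 g(20,0)=169252 g(20,2)=129200 g(20,4)=48450
t=21: g(21,-21)=1 g(21,-19)=21 g(21,-17)=210 g(21,-15)=1330 g(21,-13)=5985 g(21,-11)=20348 g(21,-9)=54243 g(21,-7)=116070 g(21,-5)=202160 g(21,-3)=287945 g(21,-1)=332367 g(21,1)=298452 g(21,3)=177650
Paths never hitting 5: Σ_s g(21,s) = 1496782
Paths hitting 5: 2^21 - 1496782 = 600370
P = 600370/2097152 = 300185/1048576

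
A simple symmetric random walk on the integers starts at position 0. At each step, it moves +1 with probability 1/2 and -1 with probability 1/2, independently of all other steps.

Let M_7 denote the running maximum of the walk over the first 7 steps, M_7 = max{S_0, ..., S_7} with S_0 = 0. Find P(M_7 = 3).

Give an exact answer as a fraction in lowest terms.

Answer: 21/128

Derivation:
Let M_7 = max(S_0,...,S_7). Use the reflection principle: for j ≥ 1, #{paths with M_7 ≥ j} = #{S_7 ≥ j} + #{S_7 ≥ j+1}.
By reflection, #{M_7 ≥ 3} = #{S_7 ≥ 3} + #{S_7 ≥ 4} = 29 + 8 = 37.
#{M_7 ≥ 4} = #{S_7 ≥ 4} + #{S_7 ≥ 5} = 8 + 8 = 16.
#{M_7 = 3} = 37 - 16 = 21.
P(M_7 = 3) = 21/128 = 21/128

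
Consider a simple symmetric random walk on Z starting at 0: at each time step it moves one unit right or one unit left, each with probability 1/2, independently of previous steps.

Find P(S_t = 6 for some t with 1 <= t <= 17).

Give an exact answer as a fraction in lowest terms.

Answer: 4701/32768

Derivation:
Count via complement. Let g(t,s) = #length-t paths at position s with S_1..S_t all ≠ 6.
g(t,s) = g(t-1,s-1) + g(t-1,s+1) for s ≠ 6; g(t,6) = 0.
t=0: g(0,0)=1
t=1: g(1,-1)=1 g(1,1)=1
t=2: g(2,-2)=1 g(2,0)=2 g(2,2)=1
t=3: g(3,-3)=1 g(3,-1)=3 g(3,1)=3 g(3,3)=1
t=4: g(4,-4)=1 g(4,-2)=4 g(4,0)=6 g(4,2)=4 g(4,4)=1
t=5: g(5,-5)=1 g(5,-3)=5 g(5,-1)=10 g(5,1)=10 g(5,3)=5 g(5,5)=1
t=6: g(6,-6)=1 g(6,-4)=6 g(6,-2)=15 g(6,0)=20 g(6,2)=15 g(6,4)=6
t=7: g(7,-7)=1 g(7,-5)=7 g(7,-3)=21 g(7,-1)=35 g(7,1)=35 g(7,3)=21 g(7,5)=6
t=8: g(8,-8)=1 g(8,-6)=8 g(8,-4)=28 g(8,-2)=56 g(8,0)=70 g(8,2)=56 g(8,4)=27
t=9: g(9,-9)=1 g(9,-7)=9 g(9,-5)=36 g(9,-3)=84 g(9,-1)=126 g(9,1)=126 g(9,3)=83 g(9,5)=27
t=10: g(10,-10)=1 g(10,-8)=10 g(10,-6)=45 g(10,-4)=120 g(10,-2)=210 g(10,0)=252 g(10,2)=209 g(10,4)=110
t=11: g(11,-11)=1 g(11,-9)=11 g(11,-7)=55 g(11,-5)=165 g(11,-3)=330 g(11,-1)=462 g(11,1)=461 g(11,3)=319 g(11,5)=110
t=12: g(12,-12)=1 g(12,-10)=12 g(12,-8)=66 g(12,-6)=220 g(12,-4)=495 g(12,-2)=792 g(12,0)=923 g(12,2)=780 g(12,4)=429
t=13: g(13,-13)=1 g(13,-11)=13 g(13,-9)=78 g(13,-7)=286 g(13,-5)=715 g(13,-3)=1287 g(13,-1)=1715 g(13,1)=1703 g(13,3)=1209 g(13,5)=429
t=14: g(14,-14)=1 g(14,-12)=14 g(14,-10)=91 g(14,-8)=364 g(14,-6)=1001 g(14,-4)=2002 g(14,-2)=3002 g(14,0)=3418 g(14,2)=2912 g(14,4)=1638
t=15: g(15,-15)=1 g(15,-13)=15 g(15,-11)=105 g(15,-9)=455 g(15,-7)=1365 g(15,-5)=3003 g(15,-3)=5004 g(15,-1)=6420 g(15,1)=6330 g(15,3)=4550 g(15,5)=1638
t=16: g(16,-16)=1 g(16,-14)=16 g(16,-12)=120 g(16,-10)=560 g(16,-8)=1820 g(16,-6)=4368 g(16,-4)=8007 g(16,-2)=11424 g(16,0)=12750 g(16,2)=10880 g(16,4)=6188
t=17: g(17,-17)=1 g(17,-15)=17 g(17,-13)=136 g(17,-11)=680 g(17,-9)=2380 g(17,-7)=6188 g(17,-5)=12375 g(17,-3)=19431 g(17,-1)=24174 g(17,1)=23630 g(17,3)=17068 g(17,5)=6188
Paths never hitting 6: Σ_s g(17,s) = 112268
Paths hitting 6: 2^17 - 112268 = 18804
P = 18804/131072 = 4701/32768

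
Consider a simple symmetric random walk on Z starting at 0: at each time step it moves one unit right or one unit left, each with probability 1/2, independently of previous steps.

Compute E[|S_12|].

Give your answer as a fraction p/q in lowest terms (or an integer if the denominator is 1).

S_12 takes values m ≡ 0 (mod 2) with |m| ≤ 12; P(S_12=m) = C(12,(12+m)/2)/2^12.
Total paths: 2^12 = 4096
Distribution: P(S=-12)=1/4096, P(S=-10)=12/4096, P(S=-8)=66/4096, P(S=-6)=220/4096, P(S=-4)=495/4096, P(S=-2)=792/4096, P(S=0)=924/4096, P(S=2)=792/4096, P(S=4)=495/4096, P(S=6)=220/4096, P(S=8)=66/4096, P(S=10)=12/4096, P(S=12)=1/4096
E[|S_12|] = Σ_m |m|·P(S_12=m) = 11088/4096 = 693/256

Answer: 693/256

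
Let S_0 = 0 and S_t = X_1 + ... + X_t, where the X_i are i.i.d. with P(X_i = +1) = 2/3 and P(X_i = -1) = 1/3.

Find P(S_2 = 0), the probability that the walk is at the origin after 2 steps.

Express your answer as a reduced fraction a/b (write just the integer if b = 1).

Answer: 4/9

Derivation:
To be at 0 after 2 steps: need exactly 1 step of +1 and 1 of -1.
Number of such sequences: C(2,1) = 2
Each has probability (2/3)^1 · (1/3)^1 = 2/9
P = 2 · 2/9 = 4/9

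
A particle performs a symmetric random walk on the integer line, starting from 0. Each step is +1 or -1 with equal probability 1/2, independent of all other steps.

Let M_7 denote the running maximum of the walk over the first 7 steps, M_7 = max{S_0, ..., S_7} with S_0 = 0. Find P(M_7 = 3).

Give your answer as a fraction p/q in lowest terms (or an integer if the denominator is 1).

Let M_7 = max(S_0,...,S_7). Use the reflection principle: for j ≥ 1, #{paths with M_7 ≥ j} = #{S_7 ≥ j} + #{S_7 ≥ j+1}.
By reflection, #{M_7 ≥ 3} = #{S_7 ≥ 3} + #{S_7 ≥ 4} = 29 + 8 = 37.
#{M_7 ≥ 4} = #{S_7 ≥ 4} + #{S_7 ≥ 5} = 8 + 8 = 16.
#{M_7 = 3} = 37 - 16 = 21.
P(M_7 = 3) = 21/128 = 21/128

Answer: 21/128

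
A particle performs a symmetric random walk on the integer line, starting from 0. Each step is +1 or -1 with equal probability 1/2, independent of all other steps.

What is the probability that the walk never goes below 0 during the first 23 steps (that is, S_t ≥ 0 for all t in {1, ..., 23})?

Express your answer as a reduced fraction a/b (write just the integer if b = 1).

Answer: 676039/4194304

Derivation:
Let f(t,s) = #length-t paths at position s with S_1..S_t all ≥ 0.
f(t,s) = f(t-1,s-1) + f(t-1,s+1) for s ≥ 0; f(t,s) = 0 for s < 0.
t=0: f(0,0)=1
t=1: f(1,1)=1
t=2: f(2,0)=1 f(2,2)=1
t=3: f(3,1)=2 f(3,3)=1
t=4: f(4,0)=2 f(4,2)=3 f(4,4)=1
t=5: f(5,1)=5 f(5,3)=4 f(5,5)=1
t=6: f(6,0)=5 f(6,2)=9 f(6,4)=5 f(6,6)=1
t=7: f(7,1)=14 f(7,3)=14 f(7,5)=6 f(7,7)=1
t=8: f(8,0)=14 f(8,2)=28 f(8,4)=20 f(8,6)=7 f(8,8)=1
t=9: f(9,1)=42 f(9,3)=48 f(9,5)=27 f(9,7)=8 f(9,9)=1
t=10: f(10,0)=42 f(10,2)=90 f(10,4)=75 f(10,6)=35 f(10,8)=9 f(10,10)=1
t=11: f(11,1)=132 f(11,3)=165 f(11,5)=110 f(11,7)=44 f(11,9)=10 f(11,11)=1
t=12: f(12,0)=132 f(12,2)=297 f(12,4)=275 f(12,6)=154 f(12,8)=54 f(12,10)=11 f(12,12)=1
t=13: f(13,1)=429 f(13,3)=572 f(13,5)=429 f(13,7)=208 f(13,9)=65 f(13,11)=12 f(13,13)=1
t=14: f(14,0)=429 f(14,2)=1001 f(14,4)=1001 f(14,6)=637 f(14,8)=273 f(14,10)=77 f(14,12)=13 f(14,14)=1
t=15: f(15,1)=1430 f(15,3)=2002 f(15,5)=1638 f(15,7)=910 f(15,9)=350 f(15,11)=90 f(15,13)=14 f(15,15)=1
t=16: f(16,0)=1430 f(16,2)=3432 f(16,4)=3640 f(16,6)=2548 f(16,8)=1260 f(16,10)=440 f(16,12)=104 f(16,14)=15 f(16,16)=1
t=17: f(17,1)=4862 f(17,3)=7072 f(17,5)=6188 f(17,7)=3808 f(17,9)=1700 f(17,11)=544 f(17,13)=119 f(17,15)=16 f(17,17)=1
t=18: f(18,0)=4862 f(18,2)=11934 f(18,4)=13260 f(18,6)=9996 f(18,8)=5508 f(18,10)=2244 f(18,12)=663 f(18,14)=135 f(18,16)=17 f(18,18)=1
t=19: f(19,1)=16796 f(19,3)=25194 f(19,5)=23256 f(19,7)=15504 f(19,9)=7752 f(19,11)=2907 f(19,13)=798 f(19,15)=152 f(19,17)=18 f(19,19)=1
t=20: f(20,0)=16796 f(20,2)=41990 f(20,4)=48450 f(20,6)=38760 f(20,8)=23256 f(20,10)=10659 f(20,12)=3705 f(20,14)=950 f(20,16)=170 f(20,18)=19 f(20,20)=1
t=21: f(21,1)=58786 f(21,3)=90440 f(21,5)=87210 f(21,7)=62016 f(21,9)=33915 f(21,11)=14364 f(21,13)=4655 f(21,15)=1120 f(21,17)=189 f(21,19)=20 f(21,21)=1
t=22: f(22,0)=58786 f(22,2)=149226 f(22,4)=177650 f(22,6)=149226 f(22,8)=95931 f(22,10)=48279 f(22,12)=19019 f(22,14)=5775 f(22,16)=1309 f(22,18)=209 f(22,20)=21 f(22,22)=1
t=23: f(23,1)=208012 f(23,3)=326876 f(23,5)=326876 f(23,7)=245157 f(23,9)=144210 f(23,11)=67298 f(23,13)=24794 f(23,15)=7084 f(23,17)=1518 f(23,19)=230 f(23,21)=22 f(23,23)=1
Σ_s f(23,s) = 1352078
P = 1352078/8388608 = 676039/4194304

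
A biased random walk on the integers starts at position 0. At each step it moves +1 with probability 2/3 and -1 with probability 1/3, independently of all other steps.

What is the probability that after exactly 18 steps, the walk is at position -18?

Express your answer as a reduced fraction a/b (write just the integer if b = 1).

Answer: 1/387420489

Derivation:
To reach position -18 after 18 steps: need 0 steps of +1 and 18 steps of -1.
Number of such sequences: C(18,0) = 1
Each has probability (2/3)^0 · (1/3)^18 = 1/387420489
P = 1 · 1/387420489 = 1/387420489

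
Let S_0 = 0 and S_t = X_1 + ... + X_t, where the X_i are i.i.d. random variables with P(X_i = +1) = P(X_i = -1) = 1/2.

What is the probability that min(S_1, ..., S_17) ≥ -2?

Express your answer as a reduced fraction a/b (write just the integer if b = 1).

Answer: 17017/32768

Derivation:
Let f(t,s) = #length-t paths at position s with S_1..S_t all ≥ -2.
f(t,s) = f(t-1,s-1) + f(t-1,s+1) for s ≥ -2; f(t,s) = 0 for s < -2.
t=0: f(0,0)=1
t=1: f(1,-1)=1 f(1,1)=1
t=2: f(2,-2)=1 f(2,0)=2 f(2,2)=1
t=3: f(3,-1)=3 f(3,1)=3 f(3,3)=1
t=4: f(4,-2)=3 f(4,0)=6 f(4,2)=4 f(4,4)=1
t=5: f(5,-1)=9 f(5,1)=10 f(5,3)=5 f(5,5)=1
t=6: f(6,-2)=9 f(6,0)=19 f(6,2)=15 f(6,4)=6 f(6,6)=1
t=7: f(7,-1)=28 f(7,1)=34 f(7,3)=21 f(7,5)=7 f(7,7)=1
t=8: f(8,-2)=28 f(8,0)=62 f(8,2)=55 f(8,4)=28 f(8,6)=8 f(8,8)=1
t=9: f(9,-1)=90 f(9,1)=117 f(9,3)=83 f(9,5)=36 f(9,7)=9 f(9,9)=1
t=10: f(10,-2)=90 f(10,0)=207 f(10,2)=200 f(10,4)=119 f(10,6)=45 f(10,8)=10 f(10,10)=1
t=11: f(11,-1)=297 f(11,1)=407 f(11,3)=319 f(11,5)=164 f(11,7)=55 f(11,9)=11 f(11,11)=1
t=12: f(12,-2)=297 f(12,0)=704 f(12,2)=726 f(12,4)=483 f(12,6)=219 f(12,8)=66 f(12,10)=12 f(12,12)=1
t=13: f(13,-1)=1001 f(13,1)=1430 f(13,3)=1209 f(13,5)=702 f(13,7)=285 f(13,9)=78 f(13,11)=13 f(13,13)=1
t=14: f(14,-2)=1001 f(14,0)=2431 f(14,2)=2639 f(14,4)=1911 f(14,6)=987 f(14,8)=363 f(14,10)=91 f(14,12)=14 f(14,14)=1
t=15: f(15,-1)=3432 f(15,1)=5070 f(15,3)=4550 f(15,5)=2898 f(15,7)=1350 f(15,9)=454 f(15,11)=105 f(15,13)=15 f(15,15)=1
t=16: f(16,-2)=3432 f(16,0)=8502 f(16,2)=9620 f(16,4)=7448 f(16,6)=4248 f(16,8)=1804 f(16,10)=559 f(16,12)=120 f(16,14)=16 f(16,16)=1
t=17: f(17,-1)=11934 f(17,1)=18122 f(17,3)=17068 f(17,5)=11696 f(17,7)=6052 f(17,9)=2363 f(17,11)=679 f(17,13)=136 f(17,15)=17 f(17,17)=1
Σ_s f(17,s) = 68068
P = 68068/131072 = 17017/32768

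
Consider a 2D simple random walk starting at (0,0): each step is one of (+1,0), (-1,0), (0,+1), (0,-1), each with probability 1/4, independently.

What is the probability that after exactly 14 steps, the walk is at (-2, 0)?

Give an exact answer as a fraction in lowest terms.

Answer: 9018009/268435456

Derivation:
Let h be the number of horizontal steps (so 14-h are vertical). To end at (-2,0) need (h-2)/2 right-steps and ((14-h)+0)/2 up-steps.
Sum over h with 2 ≤ h ≤ 14, h ≡ 0 (mod 2), 14-h ≡ 0 (mod 2):
h=2: C(14,2)·C(2,0)·C(12,6) = 91·1·924 = 84084
h=4: C(14,4)·C(4,1)·C(10,5) = 1001·4·252 = 1009008
h=6: C(14,6)·C(6,2)·C(8,4) = 3003·15·70 = 3153150
h=8: C(14,8)·C(8,3)·C(6,3) = 3003·56·20 = 3363360
h=10: C(14,10)·C(10,4)·C(4,2) = 1001·210·6 = 1261260
h=12: C(14,12)·C(12,5)·C(2,1) = 91·792·2 = 144144
h=14: C(14,14)·C(14,6)·C(0,0) = 1·3003·1 = 3003
Total favorable: 9018009
Total paths: 4^14 = 268435456
P = 9018009/268435456 = 9018009/268435456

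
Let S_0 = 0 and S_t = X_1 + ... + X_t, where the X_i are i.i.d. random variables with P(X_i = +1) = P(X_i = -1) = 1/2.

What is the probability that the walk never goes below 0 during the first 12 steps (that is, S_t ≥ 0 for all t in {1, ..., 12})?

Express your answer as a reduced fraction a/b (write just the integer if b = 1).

Answer: 231/1024

Derivation:
Let f(t,s) = #length-t paths at position s with S_1..S_t all ≥ 0.
f(t,s) = f(t-1,s-1) + f(t-1,s+1) for s ≥ 0; f(t,s) = 0 for s < 0.
t=0: f(0,0)=1
t=1: f(1,1)=1
t=2: f(2,0)=1 f(2,2)=1
t=3: f(3,1)=2 f(3,3)=1
t=4: f(4,0)=2 f(4,2)=3 f(4,4)=1
t=5: f(5,1)=5 f(5,3)=4 f(5,5)=1
t=6: f(6,0)=5 f(6,2)=9 f(6,4)=5 f(6,6)=1
t=7: f(7,1)=14 f(7,3)=14 f(7,5)=6 f(7,7)=1
t=8: f(8,0)=14 f(8,2)=28 f(8,4)=20 f(8,6)=7 f(8,8)=1
t=9: f(9,1)=42 f(9,3)=48 f(9,5)=27 f(9,7)=8 f(9,9)=1
t=10: f(10,0)=42 f(10,2)=90 f(10,4)=75 f(10,6)=35 f(10,8)=9 f(10,10)=1
t=11: f(11,1)=132 f(11,3)=165 f(11,5)=110 f(11,7)=44 f(11,9)=10 f(11,11)=1
t=12: f(12,0)=132 f(12,2)=297 f(12,4)=275 f(12,6)=154 f(12,8)=54 f(12,10)=11 f(12,12)=1
Σ_s f(12,s) = 924
P = 924/4096 = 231/1024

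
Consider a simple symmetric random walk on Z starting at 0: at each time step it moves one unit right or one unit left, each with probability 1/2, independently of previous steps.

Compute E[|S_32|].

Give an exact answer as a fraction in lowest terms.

Answer: 300540195/67108864

Derivation:
S_32 takes values m ≡ 0 (mod 2) with |m| ≤ 32; P(S_32=m) = C(32,(32+m)/2)/2^32.
Total paths: 2^32 = 4294967296
Distribution: P(S=-32)=1/4294967296, P(S=-30)=32/4294967296, P(S=-28)=496/4294967296, P(S=-26)=4960/4294967296, P(S=-24)=35960/4294967296, P(S=-22)=201376/4294967296, P(S=-20)=906192/4294967296, P(S=-18)=3365856/4294967296, P(S=-16)=10518300/4294967296, P(S=-14)=28048800/4294967296, P(S=-12)=64512240/4294967296, P(S=-10)=129024480/4294967296, P(S=-8)=225792840/4294967296, P(S=-6)=347373600/4294967296, P(S=-4)=471435600/4294967296, P(S=-2)=565722720/4294967296, P(S=0)=601080390/4294967296, P(S=2)=565722720/4294967296, P(S=4)=471435600/4294967296, P(S=6)=347373600/4294967296, P(S=8)=225792840/4294967296, P(S=10)=129024480/4294967296, P(S=12)=64512240/4294967296, P(S=14)=28048800/4294967296, P(S=16)=10518300/4294967296, P(S=18)=3365856/4294967296, P(S=20)=906192/4294967296, P(S=22)=201376/4294967296, P(S=24)=35960/4294967296, P(S=26)=4960/4294967296, P(S=28)=496/4294967296, P(S=30)=32/4294967296, P(S=32)=1/4294967296
E[|S_32|] = Σ_m |m|·P(S_32=m) = 19234572480/4294967296 = 300540195/67108864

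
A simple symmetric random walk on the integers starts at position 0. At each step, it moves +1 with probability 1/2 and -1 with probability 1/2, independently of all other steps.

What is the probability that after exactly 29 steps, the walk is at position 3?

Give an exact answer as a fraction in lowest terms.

To reach position 3 after 29 steps: need 16 steps of +1 and 13 of -1.
Favorable paths: C(29,16) = 67863915
Total paths: 2^29 = 536870912
P = 67863915/536870912 = 67863915/536870912

Answer: 67863915/536870912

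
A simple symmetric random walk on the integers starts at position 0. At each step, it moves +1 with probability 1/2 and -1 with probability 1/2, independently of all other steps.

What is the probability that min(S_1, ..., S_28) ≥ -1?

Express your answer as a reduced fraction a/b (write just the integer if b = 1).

Let f(t,s) = #length-t paths at position s with S_1..S_t all ≥ -1.
f(t,s) = f(t-1,s-1) + f(t-1,s+1) for s ≥ -1; f(t,s) = 0 for s < -1.
t=0: f(0,0)=1
t=1: f(1,-1)=1 f(1,1)=1
t=2: f(2,0)=2 f(2,2)=1
t=3: f(3,-1)=2 f(3,1)=3 f(3,3)=1
t=4: f(4,0)=5 f(4,2)=4 f(4,4)=1
t=5: f(5,-1)=5 f(5,1)=9 f(5,3)=5 f(5,5)=1
t=6: f(6,0)=14 f(6,2)=14 f(6,4)=6 f(6,6)=1
t=7: f(7,-1)=14 f(7,1)=28 f(7,3)=20 f(7,5)=7 f(7,7)=1
t=8: f(8,0)=42 f(8,2)=48 f(8,4)=27 f(8,6)=8 f(8,8)=1
t=9: f(9,-1)=42 f(9,1)=90 f(9,3)=75 f(9,5)=35 f(9,7)=9 f(9,9)=1
t=10: f(10,0)=132 f(10,2)=165 f(10,4)=110 f(10,6)=44 f(10,8)=10 f(10,10)=1
t=11: f(11,-1)=132 f(11,1)=297 f(11,3)=275 f(11,5)=154 f(11,7)=54 f(11,9)=11 f(11,11)=1
t=12: f(12,0)=429 f(12,2)=572 f(12,4)=429 f(12,6)=208 f(12,8)=65 f(12,10)=12 f(12,12)=1
t=13: f(13,-1)=429 f(13,1)=1001 f(13,3)=1001 f(13,5)=637 f(13,7)=273 f(13,9)=77 f(13,11)=13 f(13,13)=1
t=14: f(14,0)=1430 f(14,2)=2002 f(14,4)=1638 f(14,6)=910 f(14,8)=350 f(14,10)=90 f(14,12)=14 f(14,14)=1
t=15: f(15,-1)=1430 f(15,1)=3432 f(15,3)=3640 f(15,5)=2548 f(15,7)=1260 f(15,9)=440 f(15,11)=104 f(15,13)=15 f(15,15)=1
t=16: f(16,0)=4862 f(16,2)=7072 f(16,4)=6188 f(16,6)=3808 f(16,8)=1700 f(16,10)=544 f(16,12)=119 f(16,14)=16 f(16,16)=1
t=17: f(17,-1)=4862 f(17,1)=11934 f(17,3)=13260 f(17,5)=9996 f(17,7)=5508 f(17,9)=2244 f(17,11)=663 f(17,13)=135 f(17,15)=17 f(17,17)=1
t=18: f(18,0)=16796 f(18,2)=25194 f(18,4)=23256 f(18,6)=15504 f(18,8)=7752 f(18,10)=2907 f(18,12)=798 f(18,14)=152 f(18,16)=18 f(18,18)=1
t=19: f(19,-1)=16796 f(19,1)=41990 f(19,3)=48450 f(19,5)=38760 f(19,7)=23256 f(19,9)=10659 f(19,11)=3705 f(19,13)=950 f(19,15)=170 f(19,17)=19 f(19,19)=1
t=20: f(20,0)=58786 f(20,2)=90440 f(20,4)=87210 f(20,6)=62016 f(20,8)=33915 f(20,10)=14364 f(20,12)=4655 f(20,14)=1120 f(20,16)=189 f(20,18)=20 f(20,20)=1
t=21: f(21,-1)=58786 f(21,1)=149226 f(21,3)=177650 f(21,5)=149226 f(21,7)=95931 f(21,9)=48279 f(21,11)=19019 f(21,13)=5775 f(21,15)=1309 f(21,17)=209 f(21,19)=21 f(21,21)=1
t=22: f(22,0)=208012 f(22,2)=326876 f(22,4)=326876 f(22,6)=245157 f(22,8)=144210 f(22,10)=67298 f(22,12)=24794 f(22,14)=7084 f(22,16)=1518 f(22,18)=230 f(22,20)=22 f(22,22)=1
t=23: f(23,-1)=208012 f(23,1)=534888 f(23,3)=653752 f(23,5)=572033 f(23,7)=389367 f(23,9)=211508 f(23,11)=92092 f(23,13)=31878 f(23,15)=8602 f(23,17)=1748 f(23,19)=252 f(23,21)=23 f(23,23)=1
t=24: f(24,0)=742900 f(24,2)=1188640 f(24,4)=1225785 f(24,6)=961400 f(24,8)=600875 f(24,10)=303600 f(24,12)=123970 f(24,14)=40480 f(24,16)=10350 f(24,18)=2000 f(24,20)=275 f(24,22)=24 f(24,24)=1
t=25: f(25,-1)=742900 f(25,1)=1931540 f(25,3)=2414425 f(25,5)=2187185 f(25,7)=1562275 f(25,9)=904475 f(25,11)=427570 f(25,13)=164450 f(25,15)=50830 f(25,17)=12350 f(25,19)=2275 f(25,21)=299 f(25,23)=25 f(25,25)=1
t=26: f(26,0)=2674440 f(26,2)=4345965 f(26,4)=4601610 f(26,6)=3749460 f(26,8)=2466750 f(26,10)=1332045 f(26,12)=592020 f(26,14)=215280 f(26,16)=63180 f(26,18)=14625 f(26,20)=2574 f(26,22)=324 f(26,24)=26 f(26,26)=1
t=27: f(27,-1)=2674440 f(27,1)=7020405 f(27,3)=8947575 f(27,5)=8351070 f(27,7)=6216210 f(27,9)=3798795 f(27,11)=1924065 f(27,13)=807300 f(27,15)=278460 f(27,17)=77805 f(27,19)=17199 f(27,21)=2898 f(27,23)=350 f(27,25)=27 f(27,27)=1
t=28: f(28,0)=9694845 f(28,2)=15967980 f(28,4)=17298645 f(28,6)=14567280 f(28,8)=10015005 f(28,10)=5722860 f(28,12)=2731365 f(28,14)=1085760 f(28,16)=356265 f(28,18)=95004 f(28,20)=20097 f(28,22)=3248 f(28,24)=377 f(28,26)=28 f(28,28)=1
Σ_s f(28,s) = 77558760
P = 77558760/268435456 = 9694845/33554432

Answer: 9694845/33554432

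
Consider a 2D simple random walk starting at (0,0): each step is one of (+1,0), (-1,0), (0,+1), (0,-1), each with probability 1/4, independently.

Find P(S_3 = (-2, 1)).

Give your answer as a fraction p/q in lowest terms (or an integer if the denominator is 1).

Answer: 3/64

Derivation:
Let h be the number of horizontal steps (so 3-h are vertical). To end at (-2,1) need (h-2)/2 right-steps and ((3-h)+1)/2 up-steps.
Sum over h with 2 ≤ h ≤ 2, h ≡ 0 (mod 2), 3-h ≡ 1 (mod 2):
h=2: C(3,2)·C(2,0)·C(1,1) = 3·1·1 = 3
Total favorable: 3
Total paths: 4^3 = 64
P = 3/64 = 3/64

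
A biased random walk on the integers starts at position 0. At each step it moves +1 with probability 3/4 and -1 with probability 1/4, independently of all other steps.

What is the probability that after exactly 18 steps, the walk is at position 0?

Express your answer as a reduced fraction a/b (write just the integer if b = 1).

To be at 0 after 18 steps: need exactly 9 steps of +1 and 9 of -1.
Number of such sequences: C(18,9) = 48620
Each has probability (3/4)^9 · (1/4)^9 = 19683/68719476736
P = 48620 · 19683/68719476736 = 239246865/17179869184

Answer: 239246865/17179869184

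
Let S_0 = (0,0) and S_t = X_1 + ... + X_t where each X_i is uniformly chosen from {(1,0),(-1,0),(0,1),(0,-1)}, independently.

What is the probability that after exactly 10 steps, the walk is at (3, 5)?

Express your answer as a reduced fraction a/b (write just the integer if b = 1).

Let h be the number of horizontal steps (so 10-h are vertical). To end at (3,5) need (h+3)/2 right-steps and ((10-h)+5)/2 up-steps.
Sum over h with 3 ≤ h ≤ 5, h ≡ 1 (mod 2), 10-h ≡ 1 (mod 2):
h=3: C(10,3)·C(3,3)·C(7,6) = 120·1·7 = 840
h=5: C(10,5)·C(5,4)·C(5,5) = 252·5·1 = 1260
Total favorable: 2100
Total paths: 4^10 = 1048576
P = 2100/1048576 = 525/262144

Answer: 525/262144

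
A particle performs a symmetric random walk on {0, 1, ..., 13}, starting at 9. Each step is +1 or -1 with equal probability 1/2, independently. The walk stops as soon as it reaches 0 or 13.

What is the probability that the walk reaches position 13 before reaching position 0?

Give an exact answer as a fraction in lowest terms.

Symmetric walk (p = 1/2): the harmonic-function argument gives P(hit 13 before 0 | start at 9) = a/N.
P = 9/13 = 9/13

Answer: 9/13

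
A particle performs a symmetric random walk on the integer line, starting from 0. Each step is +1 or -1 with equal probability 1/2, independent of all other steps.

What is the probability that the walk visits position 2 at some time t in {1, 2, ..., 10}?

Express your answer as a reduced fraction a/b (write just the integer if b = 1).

Count via complement. Let g(t,s) = #length-t paths at position s with S_1..S_t all ≠ 2.
g(t,s) = g(t-1,s-1) + g(t-1,s+1) for s ≠ 2; g(t,2) = 0.
t=0: g(0,0)=1
t=1: g(1,-1)=1 g(1,1)=1
t=2: g(2,-2)=1 g(2,0)=2
t=3: g(3,-3)=1 g(3,-1)=3 g(3,1)=2
t=4: g(4,-4)=1 g(4,-2)=4 g(4,0)=5
t=5: g(5,-5)=1 g(5,-3)=5 g(5,-1)=9 g(5,1)=5
t=6: g(6,-6)=1 g(6,-4)=6 g(6,-2)=14 g(6,0)=14
t=7: g(7,-7)=1 g(7,-5)=7 g(7,-3)=20 g(7,-1)=28 g(7,1)=14
t=8: g(8,-8)=1 g(8,-6)=8 g(8,-4)=27 g(8,-2)=48 g(8,0)=42
t=9: g(9,-9)=1 g(9,-7)=9 g(9,-5)=35 g(9,-3)=75 g(9,-1)=90 g(9,1)=42
t=10: g(10,-10)=1 g(10,-8)=10 g(10,-6)=44 g(10,-4)=110 g(10,-2)=165 g(10,0)=132
Paths never hitting 2: Σ_s g(10,s) = 462
Paths hitting 2: 2^10 - 462 = 562
P = 562/1024 = 281/512

Answer: 281/512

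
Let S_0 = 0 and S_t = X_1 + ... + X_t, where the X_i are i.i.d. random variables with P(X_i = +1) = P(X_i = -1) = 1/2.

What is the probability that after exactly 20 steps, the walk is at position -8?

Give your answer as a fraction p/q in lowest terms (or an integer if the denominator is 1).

Answer: 4845/131072

Derivation:
To reach position -8 after 20 steps: need 6 steps of +1 and 14 of -1.
Favorable paths: C(20,6) = 38760
Total paths: 2^20 = 1048576
P = 38760/1048576 = 4845/131072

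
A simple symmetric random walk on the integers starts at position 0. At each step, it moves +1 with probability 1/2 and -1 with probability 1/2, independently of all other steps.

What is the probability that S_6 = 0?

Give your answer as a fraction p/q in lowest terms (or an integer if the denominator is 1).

To return to 0 after 6 steps: need exactly 3 steps of +1 and 3 of -1.
Favorable paths: C(6,3) = 20
Total paths: 2^6 = 64
P = 20/64 = 5/16

Answer: 5/16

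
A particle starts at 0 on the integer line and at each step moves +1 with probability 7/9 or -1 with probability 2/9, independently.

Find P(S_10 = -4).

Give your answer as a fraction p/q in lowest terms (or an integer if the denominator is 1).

Answer: 1756160/1162261467

Derivation:
To reach position -4 after 10 steps: need 3 steps of +1 and 7 steps of -1.
Number of such sequences: C(10,3) = 120
Each has probability (7/9)^3 · (2/9)^7 = 43904/3486784401
P = 120 · 43904/3486784401 = 1756160/1162261467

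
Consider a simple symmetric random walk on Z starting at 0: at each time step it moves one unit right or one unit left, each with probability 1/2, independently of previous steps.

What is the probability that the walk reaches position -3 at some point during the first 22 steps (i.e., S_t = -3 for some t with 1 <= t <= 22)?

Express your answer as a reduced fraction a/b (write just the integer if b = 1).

Count via complement. Let g(t,s) = #length-t paths at position s with S_1..S_t all ≠ -3.
g(t,s) = g(t-1,s-1) + g(t-1,s+1) for s ≠ -3; g(t,-3) = 0.
t=0: g(0,0)=1
t=1: g(1,-1)=1 g(1,1)=1
t=2: g(2,-2)=1 g(2,0)=2 g(2,2)=1
t=3: g(3,-1)=3 g(3,1)=3 g(3,3)=1
t=4: g(4,-2)=3 g(4,0)=6 g(4,2)=4 g(4,4)=1
t=5: g(5,-1)=9 g(5,1)=10 g(5,3)=5 g(5,5)=1
t=6: g(6,-2)=9 g(6,0)=19 g(6,2)=15 g(6,4)=6 g(6,6)=1
t=7: g(7,-1)=28 g(7,1)=34 g(7,3)=21 g(7,5)=7 g(7,7)=1
t=8: g(8,-2)=28 g(8,0)=62 g(8,2)=55 g(8,4)=28 g(8,6)=8 g(8,8)=1
t=9: g(9,-1)=90 g(9,1)=117 g(9,3)=83 g(9,5)=36 g(9,7)=9 g(9,9)=1
t=10: g(10,-2)=90 g(10,0)=207 g(10,2)=200 g(10,4)=119 g(10,6)=45 g(10,8)=10 g(10,10)=1
t=11: g(11,-1)=297 g(11,1)=407 g(11,3)=319 g(11,5)=164 g(11,7)=55 g(11,9)=11 g(11,11)=1
t=12: g(12,-2)=297 g(12,0)=704 g(12,2)=726 g(12,4)=483 g(12,6)=219 g(12,8)=66 g(12,10)=12 g(12,12)=1
t=13: g(13,-1)=1001 g(13,1)=1430 g(13,3)=1209 g(13,5)=702 g(13,7)=285 g(13,9)=78 g(13,11)=13 g(13,13)=1
t=14: g(14,-2)=1001 g(14,0)=2431 g(14,2)=2639 g(14,4)=1911 g(14,6)=987 g(14,8)=363 g(14,10)=91 g(14,12)=14 g(14,14)=1
t=15: g(15,-1)=3432 g(15,1)=5070 g(15,3)=4550 g(15,5)=2898 g(15,7)=1350 g(15,9)=454 g(15,11)=105 g(15,13)=15 g(15,15)=1
t=16: g(16,-2)=3432 g(16,0)=8502 g(16,2)=9620 g(16,4)=7448 g(16,6)=4248 g(16,8)=1804 g(16,10)=559 g(16,12)=120 g(16,14)=16 g(16,16)=1
t=17: g(17,-1)=11934 g(17,1)=18122 g(17,3)=17068 g(17,5)=11696 g(17,7)=6052 g(17,9)=2363 g(17,11)=679 g(17,13)=136 g(17,15)=17 g(17,17)=1
t=18: g(18,-2)=11934 g(18,0)=30056 g(18,2)=35190 g(18,4)=28764 g(18,6)=17748 g(18,8)=8415 g(18,10)=3042 g(18,12)=815 g(18,14)=153 g(18,16)=18 g(18,18)=1
t=19: g(19,-1)=41990 g(19,1)=65246 g(19,3)=63954 g(19,5)=46512 g(19,7)=26163 g(19,9)=11457 g(19,11)=3857 g(19,13)=968 g(19,15)=171 g(19,17)=19 g(19,19)=1
t=20: g(20,-2)=41990 g(20,0)=107236 g(20,2)=129200 g(20,4)=110466 g(20,6)=72675 g(20,8)=37620 g(20,10)=15314 g(20,12)=4825 g(20,14)=1139 g(20,16)=190 g(20,18)=20 g(20,20)=1
t=21: g(21,-1)=149226 g(21,1)=236436 g(21,3)=239666 g(21,5)=183141 g(21,7)=110295 g(21,9)=52934 g(21,11)=20139 g(21,13)=5964 g(21,15)=1329 g(21,17)=210 g(21,19)=21 g(21,21)=1
t=22: g(22,-2)=149226 g(22,0)=385662 g(22,2)=476102 g(22,4)=422807 g(22,6)=293436 g(22,8)=163229 g(22,10)=73073 g(22,12)=26103 g(22,14)=7293 g(22,16)=1539 g(22,18)=231 g(22,20)=22 g(22,22)=1
Paths never hitting -3: Σ_s g(22,s) = 1998724
Paths hitting -3: 2^22 - 1998724 = 2195580
P = 2195580/4194304 = 548895/1048576

Answer: 548895/1048576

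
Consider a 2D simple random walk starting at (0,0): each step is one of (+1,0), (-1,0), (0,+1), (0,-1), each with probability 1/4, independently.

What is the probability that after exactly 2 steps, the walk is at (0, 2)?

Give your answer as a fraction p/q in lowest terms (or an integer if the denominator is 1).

Answer: 1/16

Derivation:
Let h be the number of horizontal steps (so 2-h are vertical). To end at (0,2) need (h+0)/2 right-steps and ((2-h)+2)/2 up-steps.
Sum over h with 0 ≤ h ≤ 0, h ≡ 0 (mod 2), 2-h ≡ 0 (mod 2):
h=0: C(2,0)·C(0,0)·C(2,2) = 1·1·1 = 1
Total favorable: 1
Total paths: 4^2 = 16
P = 1/16 = 1/16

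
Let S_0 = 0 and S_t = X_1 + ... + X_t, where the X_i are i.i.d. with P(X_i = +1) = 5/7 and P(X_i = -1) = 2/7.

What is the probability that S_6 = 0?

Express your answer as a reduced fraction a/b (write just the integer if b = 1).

Answer: 20000/117649

Derivation:
To be at 0 after 6 steps: need exactly 3 steps of +1 and 3 of -1.
Number of such sequences: C(6,3) = 20
Each has probability (5/7)^3 · (2/7)^3 = 1000/117649
P = 20 · 1000/117649 = 20000/117649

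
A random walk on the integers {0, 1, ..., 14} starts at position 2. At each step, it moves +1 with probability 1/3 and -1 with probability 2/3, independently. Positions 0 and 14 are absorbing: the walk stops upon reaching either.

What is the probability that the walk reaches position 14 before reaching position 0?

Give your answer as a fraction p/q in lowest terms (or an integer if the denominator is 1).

Answer: 1/5461

Derivation:
Biased walk: p = 1/3, q = 2/3, r = q/p = 2
Gambler's ruin: P(hit 14 before 0 | start at 2) = (1 - r^a)/(1 - r^N)
r^2 = 4; r^14 = 16384
P = (1 - 4) / (1 - 16384) = -3 / -16383 = 1/5461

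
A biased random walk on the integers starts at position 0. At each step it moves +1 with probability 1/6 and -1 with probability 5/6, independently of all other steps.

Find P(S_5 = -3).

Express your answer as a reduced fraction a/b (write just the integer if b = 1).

To reach position -3 after 5 steps: need 1 step of +1 and 4 steps of -1.
Number of such sequences: C(5,1) = 5
Each has probability (1/6)^1 · (5/6)^4 = 625/7776
P = 5 · 625/7776 = 3125/7776

Answer: 3125/7776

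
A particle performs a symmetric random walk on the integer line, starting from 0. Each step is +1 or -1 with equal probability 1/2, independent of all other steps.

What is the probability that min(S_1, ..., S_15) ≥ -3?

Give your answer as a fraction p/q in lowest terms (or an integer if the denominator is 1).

Let f(t,s) = #length-t paths at position s with S_1..S_t all ≥ -3.
f(t,s) = f(t-1,s-1) + f(t-1,s+1) for s ≥ -3; f(t,s) = 0 for s < -3.
t=0: f(0,0)=1
t=1: f(1,-1)=1 f(1,1)=1
t=2: f(2,-2)=1 f(2,0)=2 f(2,2)=1
t=3: f(3,-3)=1 f(3,-1)=3 f(3,1)=3 f(3,3)=1
t=4: f(4,-2)=4 f(4,0)=6 f(4,2)=4 f(4,4)=1
t=5: f(5,-3)=4 f(5,-1)=10 f(5,1)=10 f(5,3)=5 f(5,5)=1
t=6: f(6,-2)=14 f(6,0)=20 f(6,2)=15 f(6,4)=6 f(6,6)=1
t=7: f(7,-3)=14 f(7,-1)=34 f(7,1)=35 f(7,3)=21 f(7,5)=7 f(7,7)=1
t=8: f(8,-2)=48 f(8,0)=69 f(8,2)=56 f(8,4)=28 f(8,6)=8 f(8,8)=1
t=9: f(9,-3)=48 f(9,-1)=117 f(9,1)=125 f(9,3)=84 f(9,5)=36 f(9,7)=9 f(9,9)=1
t=10: f(10,-2)=165 f(10,0)=242 f(10,2)=209 f(10,4)=120 f(10,6)=45 f(10,8)=10 f(10,10)=1
t=11: f(11,-3)=165 f(11,-1)=407 f(11,1)=451 f(11,3)=329 f(11,5)=165 f(11,7)=55 f(11,9)=11 f(11,11)=1
t=12: f(12,-2)=572 f(12,0)=858 f(12,2)=780 f(12,4)=494 f(12,6)=220 f(12,8)=66 f(12,10)=12 f(12,12)=1
t=13: f(13,-3)=572 f(13,-1)=1430 f(13,1)=1638 f(13,3)=1274 f(13,5)=714 f(13,7)=286 f(13,9)=78 f(13,11)=13 f(13,13)=1
t=14: f(14,-2)=2002 f(14,0)=3068 f(14,2)=2912 f(14,4)=1988 f(14,6)=1000 f(14,8)=364 f(14,10)=91 f(14,12)=14 f(14,14)=1
t=15: f(15,-3)=2002 f(15,-1)=5070 f(15,1)=5980 f(15,3)=4900 f(15,5)=2988 f(15,7)=1364 f(15,9)=455 f(15,11)=105 f(15,13)=15 f(15,15)=1
Σ_s f(15,s) = 22880
P = 22880/32768 = 715/1024

Answer: 715/1024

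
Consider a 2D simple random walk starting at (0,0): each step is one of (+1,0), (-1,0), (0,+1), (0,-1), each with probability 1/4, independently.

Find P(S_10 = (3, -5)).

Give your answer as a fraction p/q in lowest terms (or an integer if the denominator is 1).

Let h be the number of horizontal steps (so 10-h are vertical). To end at (3,-5) need (h+3)/2 right-steps and ((10-h)-5)/2 up-steps.
Sum over h with 3 ≤ h ≤ 5, h ≡ 1 (mod 2), 10-h ≡ 1 (mod 2):
h=3: C(10,3)·C(3,3)·C(7,1) = 120·1·7 = 840
h=5: C(10,5)·C(5,4)·C(5,0) = 252·5·1 = 1260
Total favorable: 2100
Total paths: 4^10 = 1048576
P = 2100/1048576 = 525/262144

Answer: 525/262144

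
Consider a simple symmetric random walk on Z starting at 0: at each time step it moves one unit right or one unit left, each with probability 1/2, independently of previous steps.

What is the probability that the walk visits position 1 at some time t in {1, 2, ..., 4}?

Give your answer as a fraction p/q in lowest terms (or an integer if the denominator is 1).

Count via complement. Let g(t,s) = #length-t paths at position s with S_1..S_t all ≠ 1.
g(t,s) = g(t-1,s-1) + g(t-1,s+1) for s ≠ 1; g(t,1) = 0.
t=0: g(0,0)=1
t=1: g(1,-1)=1
t=2: g(2,-2)=1 g(2,0)=1
t=3: g(3,-3)=1 g(3,-1)=2
t=4: g(4,-4)=1 g(4,-2)=3 g(4,0)=2
Paths never hitting 1: Σ_s g(4,s) = 6
Paths hitting 1: 2^4 - 6 = 10
P = 10/16 = 5/8

Answer: 5/8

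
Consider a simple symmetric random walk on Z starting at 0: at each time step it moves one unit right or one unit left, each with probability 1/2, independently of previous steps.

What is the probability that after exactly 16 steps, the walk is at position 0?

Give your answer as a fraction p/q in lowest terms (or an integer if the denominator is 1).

To return to 0 after 16 steps: need exactly 8 steps of +1 and 8 of -1.
Favorable paths: C(16,8) = 12870
Total paths: 2^16 = 65536
P = 12870/65536 = 6435/32768

Answer: 6435/32768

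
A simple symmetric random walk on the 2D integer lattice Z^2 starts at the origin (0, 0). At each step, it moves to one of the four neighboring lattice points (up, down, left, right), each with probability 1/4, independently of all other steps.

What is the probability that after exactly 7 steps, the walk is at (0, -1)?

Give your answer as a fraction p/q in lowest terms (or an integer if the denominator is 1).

Let h be the number of horizontal steps (so 7-h are vertical). To end at (0,-1) need (h+0)/2 right-steps and ((7-h)-1)/2 up-steps.
Sum over h with 0 ≤ h ≤ 6, h ≡ 0 (mod 2), 7-h ≡ 1 (mod 2):
h=0: C(7,0)·C(0,0)·C(7,3) = 1·1·35 = 35
h=2: C(7,2)·C(2,1)·C(5,2) = 21·2·10 = 420
h=4: C(7,4)·C(4,2)·C(3,1) = 35·6·3 = 630
h=6: C(7,6)·C(6,3)·C(1,0) = 7·20·1 = 140
Total favorable: 1225
Total paths: 4^7 = 16384
P = 1225/16384 = 1225/16384

Answer: 1225/16384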